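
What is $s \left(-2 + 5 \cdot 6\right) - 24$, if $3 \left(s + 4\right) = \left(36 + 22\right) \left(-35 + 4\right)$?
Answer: $- \frac{50752}{3} \approx -16917.0$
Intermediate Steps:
$s = - \frac{1810}{3}$ ($s = -4 + \frac{\left(36 + 22\right) \left(-35 + 4\right)}{3} = -4 + \frac{58 \left(-31\right)}{3} = -4 + \frac{1}{3} \left(-1798\right) = -4 - \frac{1798}{3} = - \frac{1810}{3} \approx -603.33$)
$s \left(-2 + 5 \cdot 6\right) - 24 = - \frac{1810 \left(-2 + 5 \cdot 6\right)}{3} - 24 = - \frac{1810 \left(-2 + 30\right)}{3} - 24 = \left(- \frac{1810}{3}\right) 28 - 24 = - \frac{50680}{3} - 24 = - \frac{50752}{3}$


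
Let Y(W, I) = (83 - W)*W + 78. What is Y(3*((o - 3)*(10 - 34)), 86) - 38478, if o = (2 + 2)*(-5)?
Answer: -2643288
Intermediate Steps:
o = -20 (o = 4*(-5) = -20)
Y(W, I) = 78 + W*(83 - W) (Y(W, I) = W*(83 - W) + 78 = 78 + W*(83 - W))
Y(3*((o - 3)*(10 - 34)), 86) - 38478 = (78 - (3*((-20 - 3)*(10 - 34)))**2 + 83*(3*((-20 - 3)*(10 - 34)))) - 38478 = (78 - (3*(-23*(-24)))**2 + 83*(3*(-23*(-24)))) - 38478 = (78 - (3*552)**2 + 83*(3*552)) - 38478 = (78 - 1*1656**2 + 83*1656) - 38478 = (78 - 1*2742336 + 137448) - 38478 = (78 - 2742336 + 137448) - 38478 = -2604810 - 38478 = -2643288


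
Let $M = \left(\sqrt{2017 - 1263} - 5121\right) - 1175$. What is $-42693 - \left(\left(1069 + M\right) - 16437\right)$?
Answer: $-21029 - \sqrt{754} \approx -21056.0$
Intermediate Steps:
$M = -6296 + \sqrt{754}$ ($M = \left(\sqrt{754} - 5121\right) - 1175 = \left(-5121 + \sqrt{754}\right) - 1175 = -6296 + \sqrt{754} \approx -6268.5$)
$-42693 - \left(\left(1069 + M\right) - 16437\right) = -42693 - \left(\left(1069 - \left(6296 - \sqrt{754}\right)\right) - 16437\right) = -42693 - \left(\left(-5227 + \sqrt{754}\right) - 16437\right) = -42693 - \left(-21664 + \sqrt{754}\right) = -42693 + \left(21664 - \sqrt{754}\right) = -21029 - \sqrt{754}$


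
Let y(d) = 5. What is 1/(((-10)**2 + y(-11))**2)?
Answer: 1/11025 ≈ 9.0703e-5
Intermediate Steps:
1/(((-10)**2 + y(-11))**2) = 1/(((-10)**2 + 5)**2) = 1/((100 + 5)**2) = 1/(105**2) = 1/11025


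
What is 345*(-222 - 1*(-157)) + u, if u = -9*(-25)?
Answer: -22200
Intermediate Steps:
u = 225
345*(-222 - 1*(-157)) + u = 345*(-222 - 1*(-157)) + 225 = 345*(-222 + 157) + 225 = 345*(-65) + 225 = -22425 + 225 = -22200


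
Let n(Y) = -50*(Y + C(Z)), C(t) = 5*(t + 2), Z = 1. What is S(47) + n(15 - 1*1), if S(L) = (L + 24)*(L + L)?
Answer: 5224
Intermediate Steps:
S(L) = 2*L*(24 + L) (S(L) = (24 + L)*(2*L) = 2*L*(24 + L))
C(t) = 10 + 5*t (C(t) = 5*(2 + t) = 10 + 5*t)
n(Y) = -750 - 50*Y (n(Y) = -50*(Y + (10 + 5*1)) = -50*(Y + (10 + 5)) = -50*(Y + 15) = -50*(15 + Y) = -750 - 50*Y)
S(47) + n(15 - 1*1) = 2*47*(24 + 47) + (-750 - 50*(15 - 1*1)) = 2*47*71 + (-750 - 50*(15 - 1)) = 6674 + (-750 - 50*14) = 6674 + (-750 - 700) = 6674 - 1450 = 5224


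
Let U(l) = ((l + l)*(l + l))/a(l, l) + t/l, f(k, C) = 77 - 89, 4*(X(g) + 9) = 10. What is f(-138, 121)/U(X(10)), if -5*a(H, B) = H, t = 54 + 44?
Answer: -26/249 ≈ -0.10442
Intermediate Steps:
X(g) = -13/2 (X(g) = -9 + (¼)*10 = -9 + 5/2 = -13/2)
t = 98
a(H, B) = -H/5
f(k, C) = -12
U(l) = -20*l + 98/l (U(l) = ((l + l)*(l + l))/((-l/5)) + 98/l = ((2*l)*(2*l))*(-5/l) + 98/l = (4*l²)*(-5/l) + 98/l = -20*l + 98/l)
f(-138, 121)/U(X(10)) = -12/(-20*(-13/2) + 98/(-13/2)) = -12/(130 + 98*(-2/13)) = -12/(130 - 196/13) = -12/1494/13 = -12*13/1494 = -26/249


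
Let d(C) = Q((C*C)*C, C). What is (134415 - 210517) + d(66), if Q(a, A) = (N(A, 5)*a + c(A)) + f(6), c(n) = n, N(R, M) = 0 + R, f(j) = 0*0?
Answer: 18898700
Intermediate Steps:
f(j) = 0
N(R, M) = R
Q(a, A) = A + A*a (Q(a, A) = (A*a + A) + 0 = (A + A*a) + 0 = A + A*a)
d(C) = C*(1 + C³) (d(C) = C*(1 + (C*C)*C) = C*(1 + C²*C) = C*(1 + C³))
(134415 - 210517) + d(66) = (134415 - 210517) + (66 + 66⁴) = -76102 + (66 + 18974736) = -76102 + 18974802 = 18898700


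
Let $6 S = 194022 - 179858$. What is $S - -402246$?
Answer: $\frac{1213820}{3} \approx 4.0461 \cdot 10^{5}$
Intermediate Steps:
$S = \frac{7082}{3}$ ($S = \frac{194022 - 179858}{6} = \frac{1}{6} \cdot 14164 = \frac{7082}{3} \approx 2360.7$)
$S - -402246 = \frac{7082}{3} - -402246 = \frac{7082}{3} + 402246 = \frac{1213820}{3}$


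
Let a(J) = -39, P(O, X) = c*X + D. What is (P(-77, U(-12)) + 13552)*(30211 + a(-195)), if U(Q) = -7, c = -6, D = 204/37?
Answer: 15182007304/37 ≈ 4.1032e+8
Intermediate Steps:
D = 204/37 (D = 204*(1/37) = 204/37 ≈ 5.5135)
P(O, X) = 204/37 - 6*X (P(O, X) = -6*X + 204/37 = 204/37 - 6*X)
(P(-77, U(-12)) + 13552)*(30211 + a(-195)) = ((204/37 - 6*(-7)) + 13552)*(30211 - 39) = ((204/37 + 42) + 13552)*30172 = (1758/37 + 13552)*30172 = (503182/37)*30172 = 15182007304/37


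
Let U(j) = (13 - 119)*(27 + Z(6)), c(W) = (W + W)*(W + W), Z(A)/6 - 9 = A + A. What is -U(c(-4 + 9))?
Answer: 16218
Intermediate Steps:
Z(A) = 54 + 12*A (Z(A) = 54 + 6*(A + A) = 54 + 6*(2*A) = 54 + 12*A)
c(W) = 4*W**2 (c(W) = (2*W)*(2*W) = 4*W**2)
U(j) = -16218 (U(j) = (13 - 119)*(27 + (54 + 12*6)) = -106*(27 + (54 + 72)) = -106*(27 + 126) = -106*153 = -16218)
-U(c(-4 + 9)) = -1*(-16218) = 16218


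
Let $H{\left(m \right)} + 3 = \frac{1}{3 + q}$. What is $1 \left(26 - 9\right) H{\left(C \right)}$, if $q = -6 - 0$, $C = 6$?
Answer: $- \frac{170}{3} \approx -56.667$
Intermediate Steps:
$q = -6$ ($q = -6 + 0 = -6$)
$H{\left(m \right)} = - \frac{10}{3}$ ($H{\left(m \right)} = -3 + \frac{1}{3 - 6} = -3 + \frac{1}{-3} = -3 - \frac{1}{3} = - \frac{10}{3}$)
$1 \left(26 - 9\right) H{\left(C \right)} = 1 \left(26 - 9\right) \left(- \frac{10}{3}\right) = 1 \cdot 17 \left(- \frac{10}{3}\right) = 17 \left(- \frac{10}{3}\right) = - \frac{170}{3}$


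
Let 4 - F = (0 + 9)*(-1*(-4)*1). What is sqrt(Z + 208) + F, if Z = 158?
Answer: -32 + sqrt(366) ≈ -12.869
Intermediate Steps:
F = -32 (F = 4 - (0 + 9)*-1*(-4)*1 = 4 - 9*4*1 = 4 - 9*4 = 4 - 1*36 = 4 - 36 = -32)
sqrt(Z + 208) + F = sqrt(158 + 208) - 32 = sqrt(366) - 32 = -32 + sqrt(366)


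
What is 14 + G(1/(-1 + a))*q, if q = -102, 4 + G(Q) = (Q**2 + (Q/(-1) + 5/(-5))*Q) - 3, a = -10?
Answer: 7906/11 ≈ 718.73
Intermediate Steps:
G(Q) = -7 + Q**2 + Q*(-1 - Q) (G(Q) = -4 + ((Q**2 + (Q/(-1) + 5/(-5))*Q) - 3) = -4 + ((Q**2 + (Q*(-1) + 5*(-1/5))*Q) - 3) = -4 + ((Q**2 + (-Q - 1)*Q) - 3) = -4 + ((Q**2 + (-1 - Q)*Q) - 3) = -4 + ((Q**2 + Q*(-1 - Q)) - 3) = -4 + (-3 + Q**2 + Q*(-1 - Q)) = -7 + Q**2 + Q*(-1 - Q))
14 + G(1/(-1 + a))*q = 14 + (-7 - 1/(-1 - 10))*(-102) = 14 + (-7 - 1/(-11))*(-102) = 14 + (-7 - 1*(-1/11))*(-102) = 14 + (-7 + 1/11)*(-102) = 14 - 76/11*(-102) = 14 + 7752/11 = 7906/11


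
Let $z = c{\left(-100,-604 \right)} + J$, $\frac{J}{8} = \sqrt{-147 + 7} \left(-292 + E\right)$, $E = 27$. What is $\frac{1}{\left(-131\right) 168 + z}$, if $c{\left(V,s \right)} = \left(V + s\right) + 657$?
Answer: $\frac{i}{5 \left(- 4411 i + 848 \sqrt{35}\right)} \approx -1.9769 \cdot 10^{-5} + 2.2484 \cdot 10^{-5} i$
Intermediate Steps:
$c{\left(V,s \right)} = 657 + V + s$
$J = - 4240 i \sqrt{35}$ ($J = 8 \sqrt{-147 + 7} \left(-292 + 27\right) = 8 \sqrt{-140} \left(-265\right) = 8 \cdot 2 i \sqrt{35} \left(-265\right) = 8 \left(- 530 i \sqrt{35}\right) = - 4240 i \sqrt{35} \approx - 25084.0 i$)
$z = -47 - 4240 i \sqrt{35}$ ($z = \left(657 - 100 - 604\right) - 4240 i \sqrt{35} = -47 - 4240 i \sqrt{35} \approx -47.0 - 25084.0 i$)
$\frac{1}{\left(-131\right) 168 + z} = \frac{1}{\left(-131\right) 168 - \left(47 + 4240 i \sqrt{35}\right)} = \frac{1}{-22008 - \left(47 + 4240 i \sqrt{35}\right)} = \frac{1}{-22055 - 4240 i \sqrt{35}}$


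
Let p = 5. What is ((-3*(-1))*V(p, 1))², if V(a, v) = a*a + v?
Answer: 6084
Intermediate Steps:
V(a, v) = v + a² (V(a, v) = a² + v = v + a²)
((-3*(-1))*V(p, 1))² = ((-3*(-1))*(1 + 5²))² = (3*(1 + 25))² = (3*26)² = 78² = 6084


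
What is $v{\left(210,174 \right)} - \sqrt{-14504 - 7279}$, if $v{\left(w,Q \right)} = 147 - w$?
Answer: $-63 - i \sqrt{21783} \approx -63.0 - 147.59 i$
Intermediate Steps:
$v{\left(210,174 \right)} - \sqrt{-14504 - 7279} = \left(147 - 210\right) - \sqrt{-14504 - 7279} = \left(147 - 210\right) - \sqrt{-21783} = -63 - i \sqrt{21783}$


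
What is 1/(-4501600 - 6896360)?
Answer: -1/11397960 ≈ -8.7735e-8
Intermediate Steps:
1/(-4501600 - 6896360) = 1/(-11397960) = -1/11397960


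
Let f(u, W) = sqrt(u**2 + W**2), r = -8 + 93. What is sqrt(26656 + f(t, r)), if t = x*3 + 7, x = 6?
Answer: sqrt(26656 + 5*sqrt(314)) ≈ 163.54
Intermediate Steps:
t = 25 (t = 6*3 + 7 = 18 + 7 = 25)
r = 85
f(u, W) = sqrt(W**2 + u**2)
sqrt(26656 + f(t, r)) = sqrt(26656 + sqrt(85**2 + 25**2)) = sqrt(26656 + sqrt(7225 + 625)) = sqrt(26656 + sqrt(7850)) = sqrt(26656 + 5*sqrt(314))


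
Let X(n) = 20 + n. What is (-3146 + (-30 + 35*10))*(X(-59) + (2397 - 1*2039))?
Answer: -901494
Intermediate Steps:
(-3146 + (-30 + 35*10))*(X(-59) + (2397 - 1*2039)) = (-3146 + (-30 + 35*10))*((20 - 59) + (2397 - 1*2039)) = (-3146 + (-30 + 350))*(-39 + (2397 - 2039)) = (-3146 + 320)*(-39 + 358) = -2826*319 = -901494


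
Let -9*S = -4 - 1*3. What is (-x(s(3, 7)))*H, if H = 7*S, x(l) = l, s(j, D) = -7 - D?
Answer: 686/9 ≈ 76.222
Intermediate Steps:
S = 7/9 (S = -(-4 - 1*3)/9 = -(-4 - 3)/9 = -⅑*(-7) = 7/9 ≈ 0.77778)
H = 49/9 (H = 7*(7/9) = 49/9 ≈ 5.4444)
(-x(s(3, 7)))*H = -(-7 - 1*7)*(49/9) = -(-7 - 7)*(49/9) = -1*(-14)*(49/9) = 14*(49/9) = 686/9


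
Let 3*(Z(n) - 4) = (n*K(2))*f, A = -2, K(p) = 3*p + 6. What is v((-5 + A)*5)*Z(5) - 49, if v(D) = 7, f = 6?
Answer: 819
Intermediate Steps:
K(p) = 6 + 3*p
Z(n) = 4 + 24*n (Z(n) = 4 + ((n*(6 + 3*2))*6)/3 = 4 + ((n*(6 + 6))*6)/3 = 4 + ((n*12)*6)/3 = 4 + ((12*n)*6)/3 = 4 + (72*n)/3 = 4 + 24*n)
v((-5 + A)*5)*Z(5) - 49 = 7*(4 + 24*5) - 49 = 7*(4 + 120) - 49 = 7*124 - 49 = 868 - 49 = 819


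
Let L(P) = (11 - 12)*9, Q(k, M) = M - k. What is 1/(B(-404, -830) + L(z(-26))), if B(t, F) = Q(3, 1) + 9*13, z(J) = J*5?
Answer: 1/106 ≈ 0.0094340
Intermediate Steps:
z(J) = 5*J
L(P) = -9 (L(P) = -1*9 = -9)
B(t, F) = 115 (B(t, F) = (1 - 1*3) + 9*13 = (1 - 3) + 117 = -2 + 117 = 115)
1/(B(-404, -830) + L(z(-26))) = 1/(115 - 9) = 1/106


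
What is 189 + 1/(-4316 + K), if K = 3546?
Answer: 145529/770 ≈ 189.00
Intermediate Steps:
189 + 1/(-4316 + K) = 189 + 1/(-4316 + 3546) = 189 + 1/(-770) = 189 - 1/770 = 145529/770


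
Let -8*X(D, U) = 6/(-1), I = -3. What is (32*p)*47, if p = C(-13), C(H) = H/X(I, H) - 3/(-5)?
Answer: -377504/15 ≈ -25167.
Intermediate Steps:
X(D, U) = ¾ (X(D, U) = -3/(4*(-1)) = -3*(-1)/4 = -⅛*(-6) = ¾)
C(H) = ⅗ + 4*H/3 (C(H) = H/(¾) - 3/(-5) = H*(4/3) - 3*(-⅕) = 4*H/3 + ⅗ = ⅗ + 4*H/3)
p = -251/15 (p = ⅗ + (4/3)*(-13) = ⅗ - 52/3 = -251/15 ≈ -16.733)
(32*p)*47 = (32*(-251/15))*47 = -8032/15*47 = -377504/15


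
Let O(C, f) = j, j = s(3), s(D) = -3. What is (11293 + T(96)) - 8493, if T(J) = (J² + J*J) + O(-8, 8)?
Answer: 21229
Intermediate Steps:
j = -3
O(C, f) = -3
T(J) = -3 + 2*J² (T(J) = (J² + J*J) - 3 = (J² + J²) - 3 = 2*J² - 3 = -3 + 2*J²)
(11293 + T(96)) - 8493 = (11293 + (-3 + 2*96²)) - 8493 = (11293 + (-3 + 2*9216)) - 8493 = (11293 + (-3 + 18432)) - 8493 = (11293 + 18429) - 8493 = 29722 - 8493 = 21229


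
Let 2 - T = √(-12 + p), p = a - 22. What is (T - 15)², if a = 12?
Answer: (13 + I*√22)² ≈ 147.0 + 121.95*I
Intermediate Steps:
p = -10 (p = 12 - 22 = -10)
T = 2 - I*√22 (T = 2 - √(-12 - 10) = 2 - √(-22) = 2 - I*√22 ≈ 2.0 - 4.6904*I)
(T - 15)² = ((2 - I*√22) - 15)² = (-13 - I*√22)²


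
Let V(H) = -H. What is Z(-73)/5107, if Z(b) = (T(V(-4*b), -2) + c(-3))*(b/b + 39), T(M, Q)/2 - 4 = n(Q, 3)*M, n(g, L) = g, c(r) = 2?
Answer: 47120/5107 ≈ 9.2265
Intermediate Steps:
T(M, Q) = 8 + 2*M*Q (T(M, Q) = 8 + 2*(Q*M) = 8 + 2*(M*Q) = 8 + 2*M*Q)
Z(b) = 400 - 640*b (Z(b) = ((8 + 2*(-(-4)*b)*(-2)) + 2)*(b/b + 39) = ((8 + 2*(4*b)*(-2)) + 2)*(1 + 39) = ((8 - 16*b) + 2)*40 = (10 - 16*b)*40 = 400 - 640*b)
Z(-73)/5107 = (400 - 640*(-73))/5107 = (400 + 46720)*(1/5107) = 47120*(1/5107) = 47120/5107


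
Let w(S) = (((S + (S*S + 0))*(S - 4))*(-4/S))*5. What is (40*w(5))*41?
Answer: -196800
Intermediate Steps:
w(S) = -20*(-4 + S)*(S + S²)/S (w(S) = (((S + (S² + 0))*(-4 + S))*(-4/S))*5 = (((S + S²)*(-4 + S))*(-4/S))*5 = (((-4 + S)*(S + S²))*(-4/S))*5 = -4*(-4 + S)*(S + S²)/S*5 = -20*(-4 + S)*(S + S²)/S)
(40*w(5))*41 = (40*(80 - 20*5² + 60*5))*41 = (40*(80 - 20*25 + 300))*41 = (40*(80 - 500 + 300))*41 = (40*(-120))*41 = -4800*41 = -196800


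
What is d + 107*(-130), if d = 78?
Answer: -13832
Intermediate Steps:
d + 107*(-130) = 78 + 107*(-130) = 78 - 13910 = -13832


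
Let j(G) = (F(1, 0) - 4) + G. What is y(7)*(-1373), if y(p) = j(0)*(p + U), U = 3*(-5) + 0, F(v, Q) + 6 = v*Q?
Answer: -109840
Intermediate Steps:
F(v, Q) = -6 + Q*v (F(v, Q) = -6 + v*Q = -6 + Q*v)
j(G) = -10 + G (j(G) = ((-6 + 0*1) - 4) + G = ((-6 + 0) - 4) + G = (-6 - 4) + G = -10 + G)
U = -15 (U = -15 + 0 = -15)
y(p) = 150 - 10*p (y(p) = (-10 + 0)*(p - 15) = -10*(-15 + p) = 150 - 10*p)
y(7)*(-1373) = (150 - 10*7)*(-1373) = (150 - 70)*(-1373) = 80*(-1373) = -109840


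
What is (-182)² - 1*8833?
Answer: 24291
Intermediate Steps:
(-182)² - 1*8833 = 33124 - 8833 = 24291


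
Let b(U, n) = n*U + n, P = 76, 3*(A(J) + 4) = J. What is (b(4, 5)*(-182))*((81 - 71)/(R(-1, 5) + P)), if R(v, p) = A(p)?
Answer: -10500/17 ≈ -617.65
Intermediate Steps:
A(J) = -4 + J/3
R(v, p) = -4 + p/3
b(U, n) = n + U*n (b(U, n) = U*n + n = n + U*n)
(b(4, 5)*(-182))*((81 - 71)/(R(-1, 5) + P)) = ((5*(1 + 4))*(-182))*((81 - 71)/((-4 + (⅓)*5) + 76)) = ((5*5)*(-182))*(10/((-4 + 5/3) + 76)) = (25*(-182))*(10/(-7/3 + 76)) = -45500/221/3 = -45500*3/221 = -4550*30/221 = -10500/17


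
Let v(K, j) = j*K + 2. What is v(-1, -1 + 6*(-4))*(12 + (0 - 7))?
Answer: 135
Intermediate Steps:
v(K, j) = 2 + K*j (v(K, j) = K*j + 2 = 2 + K*j)
v(-1, -1 + 6*(-4))*(12 + (0 - 7)) = (2 - (-1 + 6*(-4)))*(12 + (0 - 7)) = (2 - (-1 - 24))*(12 - 7) = (2 - 1*(-25))*5 = (2 + 25)*5 = 27*5 = 135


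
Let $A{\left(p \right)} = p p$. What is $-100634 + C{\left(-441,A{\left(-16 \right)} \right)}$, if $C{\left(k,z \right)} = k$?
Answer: $-101075$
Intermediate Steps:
$A{\left(p \right)} = p^{2}$
$-100634 + C{\left(-441,A{\left(-16 \right)} \right)} = -100634 - 441 = -101075$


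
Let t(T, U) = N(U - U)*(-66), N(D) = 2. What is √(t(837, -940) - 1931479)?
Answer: I*√1931611 ≈ 1389.8*I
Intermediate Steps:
t(T, U) = -132 (t(T, U) = 2*(-66) = -132)
√(t(837, -940) - 1931479) = √(-132 - 1931479) = √(-1931611) = I*√1931611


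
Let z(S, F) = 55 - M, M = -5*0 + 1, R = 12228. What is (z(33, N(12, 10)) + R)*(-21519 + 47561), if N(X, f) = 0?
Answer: 319847844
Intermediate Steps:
M = 1 (M = 0 + 1 = 1)
z(S, F) = 54 (z(S, F) = 55 - 1*1 = 55 - 1 = 54)
(z(33, N(12, 10)) + R)*(-21519 + 47561) = (54 + 12228)*(-21519 + 47561) = 12282*26042 = 319847844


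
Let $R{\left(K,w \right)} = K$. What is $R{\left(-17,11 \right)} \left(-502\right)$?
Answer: $8534$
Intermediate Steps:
$R{\left(-17,11 \right)} \left(-502\right) = \left(-17\right) \left(-502\right) = 8534$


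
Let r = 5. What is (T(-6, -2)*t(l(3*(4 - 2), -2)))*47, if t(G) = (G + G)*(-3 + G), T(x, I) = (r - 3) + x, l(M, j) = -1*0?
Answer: 0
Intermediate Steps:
l(M, j) = 0
T(x, I) = 2 + x (T(x, I) = (5 - 3) + x = 2 + x)
t(G) = 2*G*(-3 + G) (t(G) = (2*G)*(-3 + G) = 2*G*(-3 + G))
(T(-6, -2)*t(l(3*(4 - 2), -2)))*47 = ((2 - 6)*(2*0*(-3 + 0)))*47 = -8*0*(-3)*47 = -4*0*47 = 0*47 = 0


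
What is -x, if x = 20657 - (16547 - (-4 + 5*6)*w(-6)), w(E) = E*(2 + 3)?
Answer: -3330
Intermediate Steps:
w(E) = 5*E (w(E) = E*5 = 5*E)
x = 3330 (x = 20657 - (16547 - (-4 + 5*6)*5*(-6)) = 20657 - (16547 - (-4 + 30)*(-30)) = 20657 - (16547 - 26*(-30)) = 20657 - (16547 - 1*(-780)) = 20657 - (16547 + 780) = 20657 - 1*17327 = 20657 - 17327 = 3330)
-x = -1*3330 = -3330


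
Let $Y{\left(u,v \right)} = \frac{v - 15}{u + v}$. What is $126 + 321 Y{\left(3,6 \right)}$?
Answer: $-195$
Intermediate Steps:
$Y{\left(u,v \right)} = \frac{-15 + v}{u + v}$
$126 + 321 Y{\left(3,6 \right)} = 126 + 321 \frac{-15 + 6}{3 + 6} = 126 + 321 \cdot \frac{1}{9} \left(-9\right) = 126 + 321 \left(-1\right) = 126 - 321 = -195$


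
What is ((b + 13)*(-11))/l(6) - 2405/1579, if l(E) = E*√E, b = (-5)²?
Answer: -2405/1579 - 209*√6/18 ≈ -29.964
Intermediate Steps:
b = 25
l(E) = E^(3/2)
((b + 13)*(-11))/l(6) - 2405/1579 = ((25 + 13)*(-11))/(6^(3/2)) - 2405/1579 = (38*(-11))/((6*√6)) - 2405*1/1579 = -209*√6/18 - 2405/1579 = -2405/1579 - 209*√6/18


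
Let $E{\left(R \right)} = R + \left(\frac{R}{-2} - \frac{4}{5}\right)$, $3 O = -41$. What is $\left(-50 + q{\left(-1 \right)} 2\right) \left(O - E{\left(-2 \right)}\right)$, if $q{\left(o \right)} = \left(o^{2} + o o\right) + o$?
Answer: $\frac{2848}{5} \approx 569.6$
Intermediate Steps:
$O = - \frac{41}{3}$ ($O = \frac{1}{3} \left(-41\right) = - \frac{41}{3} \approx -13.667$)
$E{\left(R \right)} = - \frac{4}{5} + \frac{R}{2}$ ($E{\left(R \right)} = R + \left(R \left(- \frac{1}{2}\right) - \frac{4}{5}\right) = R - \left(\frac{4}{5} + \frac{R}{2}\right) = - \frac{4}{5} + \frac{R}{2}$)
$q{\left(o \right)} = o + 2 o^{2}$ ($q{\left(o \right)} = \left(o^{2} + o^{2}\right) + o = 2 o^{2} + o = o + 2 o^{2}$)
$\left(-50 + q{\left(-1 \right)} 2\right) \left(O - E{\left(-2 \right)}\right) = \left(-50 + - (1 + 2 \left(-1\right)) 2\right) \left(- \frac{41}{3} - \left(- \frac{4}{5} + \frac{1}{2} \left(-2\right)\right)\right) = \left(-50 + - (1 - 2) 2\right) \left(- \frac{41}{3} - \left(- \frac{4}{5} - 1\right)\right) = \left(-50 + \left(-1\right) \left(-1\right) 2\right) \left(- \frac{41}{3} - - \frac{9}{5}\right) = \left(-50 + 1 \cdot 2\right) \left(- \frac{41}{3} + \frac{9}{5}\right) = \left(-50 + 2\right) \left(- \frac{178}{15}\right) = \left(-48\right) \left(- \frac{178}{15}\right) = \frac{2848}{5}$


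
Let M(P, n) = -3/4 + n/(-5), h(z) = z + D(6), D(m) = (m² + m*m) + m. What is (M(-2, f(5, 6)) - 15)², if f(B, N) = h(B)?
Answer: 418609/400 ≈ 1046.5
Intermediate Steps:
D(m) = m + 2*m² (D(m) = (m² + m²) + m = 2*m² + m = m + 2*m²)
h(z) = 78 + z (h(z) = z + 6*(1 + 2*6) = z + 6*(1 + 12) = z + 6*13 = z + 78 = 78 + z)
f(B, N) = 78 + B
M(P, n) = -¾ - n/5 (M(P, n) = -3*¼ + n*(-⅕) = -¾ - n/5)
(M(-2, f(5, 6)) - 15)² = ((-¾ - (78 + 5)/5) - 15)² = ((-¾ - ⅕*83) - 15)² = ((-¾ - 83/5) - 15)² = (-347/20 - 15)² = (-647/20)² = 418609/400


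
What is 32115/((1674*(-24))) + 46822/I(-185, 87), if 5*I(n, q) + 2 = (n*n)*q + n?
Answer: -7184434355/9968295024 ≈ -0.72073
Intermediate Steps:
I(n, q) = -⅖ + n/5 + q*n²/5 (I(n, q) = -⅖ + ((n*n)*q + n)/5 = -⅖ + (n²*q + n)/5 = -⅖ + (q*n² + n)/5 = -⅖ + (n + q*n²)/5 = -⅖ + (n/5 + q*n²/5) = -⅖ + n/5 + q*n²/5)
32115/((1674*(-24))) + 46822/I(-185, 87) = 32115/((1674*(-24))) + 46822/(-⅖ + (⅕)*(-185) + (⅕)*87*(-185)²) = 32115/(-40176) + 46822/(-⅖ - 37 + (⅕)*87*34225) = 32115*(-1/40176) + 46822/(-⅖ - 37 + 595515) = -10705/13392 + 46822/(2977388/5) = -10705/13392 + 46822*(5/2977388) = -10705/13392 + 117055/1488694 = -7184434355/9968295024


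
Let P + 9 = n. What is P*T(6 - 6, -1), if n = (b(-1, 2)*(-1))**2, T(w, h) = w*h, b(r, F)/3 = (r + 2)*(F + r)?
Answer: 0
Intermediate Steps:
b(r, F) = 3*(2 + r)*(F + r) (b(r, F) = 3*((r + 2)*(F + r)) = 3*((2 + r)*(F + r)) = 3*(2 + r)*(F + r))
T(w, h) = h*w
n = 9 (n = ((3*(-1)**2 + 6*2 + 6*(-1) + 3*2*(-1))*(-1))**2 = ((3*1 + 12 - 6 - 6)*(-1))**2 = ((3 + 12 - 6 - 6)*(-1))**2 = (3*(-1))**2 = (-3)**2 = 9)
P = 0 (P = -9 + 9 = 0)
P*T(6 - 6, -1) = 0*(-(6 - 6)) = 0*(-1*0) = 0*0 = 0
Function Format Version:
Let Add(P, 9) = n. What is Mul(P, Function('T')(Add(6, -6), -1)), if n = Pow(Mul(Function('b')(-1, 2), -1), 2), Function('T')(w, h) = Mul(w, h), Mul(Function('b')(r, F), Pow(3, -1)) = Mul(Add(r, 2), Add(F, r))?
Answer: 0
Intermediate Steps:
Function('b')(r, F) = Mul(3, Add(2, r), Add(F, r)) (Function('b')(r, F) = Mul(3, Mul(Add(r, 2), Add(F, r))) = Mul(3, Mul(Add(2, r), Add(F, r))) = Mul(3, Add(2, r), Add(F, r)))
Function('T')(w, h) = Mul(h, w)
n = 9 (n = Pow(Mul(Add(Mul(3, Pow(-1, 2)), Mul(6, 2), Mul(6, -1), Mul(3, 2, -1)), -1), 2) = Pow(Mul(Add(Mul(3, 1), 12, -6, -6), -1), 2) = Pow(Mul(Add(3, 12, -6, -6), -1), 2) = Pow(Mul(3, -1), 2) = Pow(-3, 2) = 9)
P = 0 (P = Add(-9, 9) = 0)
Mul(P, Function('T')(Add(6, -6), -1)) = Mul(0, Mul(-1, Add(6, -6))) = Mul(0, Mul(-1, 0)) = Mul(0, 0) = 0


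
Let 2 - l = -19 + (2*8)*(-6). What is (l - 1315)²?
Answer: 1435204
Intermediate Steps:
l = 117 (l = 2 - (-19 + (2*8)*(-6)) = 2 - (-19 + 16*(-6)) = 2 - (-19 - 96) = 2 - 1*(-115) = 2 + 115 = 117)
(l - 1315)² = (117 - 1315)² = (-1198)² = 1435204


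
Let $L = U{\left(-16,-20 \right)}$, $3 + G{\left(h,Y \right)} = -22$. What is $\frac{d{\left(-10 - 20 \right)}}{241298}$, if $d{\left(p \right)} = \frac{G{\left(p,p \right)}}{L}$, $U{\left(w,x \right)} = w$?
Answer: $\frac{25}{3860768} \approx 6.4754 \cdot 10^{-6}$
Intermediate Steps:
$G{\left(h,Y \right)} = -25$ ($G{\left(h,Y \right)} = -3 - 22 = -25$)
$L = -16$
$d{\left(p \right)} = \frac{25}{16}$ ($d{\left(p \right)} = - \frac{25}{-16} = \left(-25\right) \left(- \frac{1}{16}\right) = \frac{25}{16}$)
$\frac{d{\left(-10 - 20 \right)}}{241298} = \frac{25}{16 \cdot 241298} = \frac{25}{16} \cdot \frac{1}{241298} = \frac{25}{3860768}$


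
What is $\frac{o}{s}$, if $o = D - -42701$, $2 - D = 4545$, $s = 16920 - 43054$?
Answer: $- \frac{19079}{13067} \approx -1.4601$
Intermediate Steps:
$s = -26134$ ($s = 16920 - 43054 = -26134$)
$D = -4543$ ($D = 2 - 4545 = -4543$)
$o = 38158$ ($o = -4543 - -42701 = -4543 + 42701 = 38158$)
$\frac{o}{s} = \frac{38158}{-26134} = 38158 \left(- \frac{1}{26134}\right) = - \frac{19079}{13067}$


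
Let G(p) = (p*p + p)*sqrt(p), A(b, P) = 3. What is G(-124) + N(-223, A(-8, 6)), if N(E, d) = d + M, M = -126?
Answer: -123 + 30504*I*sqrt(31) ≈ -123.0 + 1.6984e+5*I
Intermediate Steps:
N(E, d) = -126 + d (N(E, d) = d - 126 = -126 + d)
G(p) = sqrt(p)*(p + p**2) (G(p) = (p**2 + p)*sqrt(p) = (p + p**2)*sqrt(p) = sqrt(p)*(p + p**2))
G(-124) + N(-223, A(-8, 6)) = (-124)**(3/2)*(1 - 124) + (-126 + 3) = -248*I*sqrt(31)*(-123) - 123 = 30504*I*sqrt(31) - 123 = -123 + 30504*I*sqrt(31)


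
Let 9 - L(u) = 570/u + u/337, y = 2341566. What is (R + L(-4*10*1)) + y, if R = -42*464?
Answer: 3130192645/1348 ≈ 2.3221e+6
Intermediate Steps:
L(u) = 9 - 570/u - u/337 (L(u) = 9 - (570/u + u/337) = 9 + (-570/u - u/337) = 9 - 570/u - u/337)
R = -19488
(R + L(-4*10*1)) + y = (-19488 + (9 - 570/(-4*10*1) - (-4*10)/337)) + 2341566 = (-19488 + (9 - 570/((-40*1)) - (-40)/337)) + 2341566 = (-19488 + (9 - 570/(-40) - 1/337*(-40))) + 2341566 = (-19488 + (9 - 570*(-1/40) + 40/337)) + 2341566 = (-19488 + (9 + 57/4 + 40/337)) + 2341566 = (-19488 + 31501/1348) + 2341566 = -26238323/1348 + 2341566 = 3130192645/1348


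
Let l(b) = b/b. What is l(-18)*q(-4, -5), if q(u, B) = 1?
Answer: 1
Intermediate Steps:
l(b) = 1
l(-18)*q(-4, -5) = 1*1 = 1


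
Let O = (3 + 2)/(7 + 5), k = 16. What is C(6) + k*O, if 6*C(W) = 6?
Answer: 23/3 ≈ 7.6667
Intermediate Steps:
C(W) = 1 (C(W) = (⅙)*6 = 1)
O = 5/12 ≈ 0.41667
C(6) + k*O = 1 + 16*(5/12) = 1 + 20/3 = 23/3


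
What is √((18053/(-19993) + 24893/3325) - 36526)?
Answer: I*√6455398405711983994/13295345 ≈ 191.1*I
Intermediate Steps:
√((18053/(-19993) + 24893/3325) - 36526) = √((18053*(-1/19993) + 24893*(1/3325)) - 36526) = √((-18053/19993 + 24893/3325) - 36526) = √(437659524/66476725 - 36526) = √(-2427691197826/66476725) = I*√6455398405711983994/13295345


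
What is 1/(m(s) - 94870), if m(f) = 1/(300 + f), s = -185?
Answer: -115/10910049 ≈ -1.0541e-5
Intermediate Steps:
1/(m(s) - 94870) = 1/(1/(300 - 185) - 94870) = 1/(1/115 - 94870) = 1/(-10910049/115) = -115/10910049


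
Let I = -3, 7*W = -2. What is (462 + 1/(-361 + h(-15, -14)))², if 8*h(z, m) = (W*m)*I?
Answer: 112190162704/525625 ≈ 2.1344e+5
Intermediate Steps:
W = -2/7 (W = (⅐)*(-2) = -2/7 ≈ -0.28571)
h(z, m) = 3*m/28 (h(z, m) = (-2*m/7*(-3))/8 = (6*m/7)/8 = 3*m/28)
(462 + 1/(-361 + h(-15, -14)))² = (462 + 1/(-361 + (3/28)*(-14)))² = (462 + 1/(-361 - 3/2))² = (462 + 1/(-725/2))² = (462 - 2/725)² = (334948/725)² = 112190162704/525625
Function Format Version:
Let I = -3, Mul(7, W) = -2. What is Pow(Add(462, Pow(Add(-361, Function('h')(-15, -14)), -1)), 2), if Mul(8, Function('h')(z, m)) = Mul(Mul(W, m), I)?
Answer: Rational(112190162704, 525625) ≈ 2.1344e+5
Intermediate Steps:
W = Rational(-2, 7) (W = Mul(Rational(1, 7), -2) = Rational(-2, 7) ≈ -0.28571)
Function('h')(z, m) = Mul(Rational(3, 28), m) (Function('h')(z, m) = Mul(Rational(1, 8), Mul(Mul(Rational(-2, 7), m), -3)) = Mul(Rational(1, 8), Mul(Rational(6, 7), m)) = Mul(Rational(3, 28), m))
Pow(Add(462, Pow(Add(-361, Function('h')(-15, -14)), -1)), 2) = Pow(Add(462, Pow(Add(-361, Mul(Rational(3, 28), -14)), -1)), 2) = Pow(Add(462, Pow(Add(-361, Rational(-3, 2)), -1)), 2) = Pow(Add(462, Pow(Rational(-725, 2), -1)), 2) = Pow(Add(462, Rational(-2, 725)), 2) = Pow(Rational(334948, 725), 2) = Rational(112190162704, 525625)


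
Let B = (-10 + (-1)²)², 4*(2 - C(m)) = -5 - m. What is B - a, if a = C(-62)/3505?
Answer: 1135669/14020 ≈ 81.004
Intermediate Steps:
C(m) = 13/4 + m/4 (C(m) = 2 - (-5 - m)/4 = 2 + (5/4 + m/4) = 13/4 + m/4)
a = -49/14020 (a = (13/4 + (¼)*(-62))/3505 = (13/4 - 31/2)*(1/3505) = -49/4*1/3505 = -49/14020 ≈ -0.0034950)
B = 81 (B = (-10 + 1)² = (-9)² = 81)
B - a = 81 - 1*(-49/14020) = 81 + 49/14020 = 1135669/14020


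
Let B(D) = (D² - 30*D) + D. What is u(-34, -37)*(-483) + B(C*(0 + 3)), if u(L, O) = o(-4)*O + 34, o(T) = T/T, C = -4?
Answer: 1941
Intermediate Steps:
o(T) = 1
u(L, O) = 34 + O (u(L, O) = 1*O + 34 = O + 34 = 34 + O)
B(D) = D² - 29*D
u(-34, -37)*(-483) + B(C*(0 + 3)) = (34 - 37)*(-483) + (-4*(0 + 3))*(-29 - 4*(0 + 3)) = -3*(-483) + (-4*3)*(-29 - 4*3) = 1449 - 12*(-29 - 12) = 1449 - 12*(-41) = 1449 + 492 = 1941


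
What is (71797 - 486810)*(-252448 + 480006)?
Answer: -94439528254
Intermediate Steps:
(71797 - 486810)*(-252448 + 480006) = -415013*227558 = -94439528254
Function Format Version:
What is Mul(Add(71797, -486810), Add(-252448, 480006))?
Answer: -94439528254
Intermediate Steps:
Mul(Add(71797, -486810), Add(-252448, 480006)) = Mul(-415013, 227558) = -94439528254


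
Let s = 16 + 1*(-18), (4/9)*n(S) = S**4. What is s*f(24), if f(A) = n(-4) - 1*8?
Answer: -1136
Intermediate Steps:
n(S) = 9*S**4/4
f(A) = 568 (f(A) = (9/4)*(-4)**4 - 1*8 = (9/4)*256 - 8 = 576 - 8 = 568)
s = -2 (s = 16 - 18 = -2)
s*f(24) = -2*568 = -1136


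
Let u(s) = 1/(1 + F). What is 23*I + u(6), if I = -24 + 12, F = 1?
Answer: -551/2 ≈ -275.50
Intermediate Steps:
I = -12
u(s) = ½ (u(s) = 1/(1 + 1) = 1/2 = ½)
23*I + u(6) = 23*(-12) + ½ = -276 + ½ = -551/2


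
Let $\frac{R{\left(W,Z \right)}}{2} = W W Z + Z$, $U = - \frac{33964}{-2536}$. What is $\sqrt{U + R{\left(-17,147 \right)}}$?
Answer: $\frac{\sqrt{34276151854}}{634} \approx 292.02$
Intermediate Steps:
$U = \frac{8491}{634}$ ($U = \left(-33964\right) \left(- \frac{1}{2536}\right) = \frac{8491}{634} \approx 13.393$)
$R{\left(W,Z \right)} = 2 Z + 2 Z W^{2}$ ($R{\left(W,Z \right)} = 2 \left(W W Z + Z\right) = 2 \left(W^{2} Z + Z\right) = 2 \left(Z W^{2} + Z\right) = 2 \left(Z + Z W^{2}\right) = 2 Z + 2 Z W^{2}$)
$\sqrt{U + R{\left(-17,147 \right)}} = \sqrt{\frac{8491}{634} + 2 \cdot 147 \left(1 + \left(-17\right)^{2}\right)} = \sqrt{\frac{8491}{634} + 2 \cdot 147 \left(1 + 289\right)} = \sqrt{\frac{8491}{634} + 2 \cdot 147 \cdot 290} = \sqrt{\frac{8491}{634} + 85260} = \sqrt{\frac{54063331}{634}} = \frac{\sqrt{34276151854}}{634}$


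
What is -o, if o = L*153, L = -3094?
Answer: 473382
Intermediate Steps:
o = -473382 (o = -3094*153 = -473382)
-o = -1*(-473382) = 473382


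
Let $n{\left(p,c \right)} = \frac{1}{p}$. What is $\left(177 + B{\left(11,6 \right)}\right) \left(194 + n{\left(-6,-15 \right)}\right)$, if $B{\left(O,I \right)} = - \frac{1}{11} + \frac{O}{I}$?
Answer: $\frac{13719911}{396} \approx 34646.0$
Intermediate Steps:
$B{\left(O,I \right)} = - \frac{1}{11} + \frac{O}{I}$ ($B{\left(O,I \right)} = \left(-1\right) \frac{1}{11} + \frac{O}{I} = - \frac{1}{11} + \frac{O}{I}$)
$\left(177 + B{\left(11,6 \right)}\right) \left(194 + n{\left(-6,-15 \right)}\right) = \left(177 + \frac{11 - \frac{6}{11}}{6}\right) \left(194 + \frac{1}{-6}\right) = \left(177 + \frac{11 - \frac{6}{11}}{6}\right) \left(194 - \frac{1}{6}\right) = \left(177 + \frac{1}{6} \cdot \frac{115}{11}\right) \frac{1163}{6} = \left(177 + \frac{115}{66}\right) \frac{1163}{6} = \frac{11797}{66} \cdot \frac{1163}{6} = \frac{13719911}{396}$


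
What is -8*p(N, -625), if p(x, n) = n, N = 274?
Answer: 5000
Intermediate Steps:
-8*p(N, -625) = -8*(-625) = 5000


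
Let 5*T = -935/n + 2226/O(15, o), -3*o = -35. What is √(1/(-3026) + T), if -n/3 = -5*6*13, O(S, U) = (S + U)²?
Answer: 29*√308621755130/23602800 ≈ 0.68257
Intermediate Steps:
o = 35/3 (o = -⅓*(-35) = 35/3 ≈ 11.667)
n = 1170 (n = -3*(-5*6)*13 = -(-90)*13 = -3*(-390) = 1170)
T = 872789/1872000 (T = (-935/1170 + 2226/((15 + 35/3)²))/5 = (-935*1/1170 + 2226/((80/3)²))/5 = (-187/234 + 2226/(6400/9))/5 = (-187/234 + 2226*(9/6400))/5 = (-187/234 + 10017/3200)/5 = (⅕)*(872789/374400) = 872789/1872000 ≈ 0.46623)
√(1/(-3026) + T) = √(1/(-3026) + 872789/1872000) = √(-1/3026 + 872789/1872000) = √(1319593757/2832336000) = 29*√308621755130/23602800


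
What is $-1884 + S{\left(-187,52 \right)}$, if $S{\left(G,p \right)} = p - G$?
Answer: $-1645$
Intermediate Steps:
$-1884 + S{\left(-187,52 \right)} = -1884 + \left(52 - -187\right) = -1884 + \left(52 + 187\right) = -1884 + 239 = -1645$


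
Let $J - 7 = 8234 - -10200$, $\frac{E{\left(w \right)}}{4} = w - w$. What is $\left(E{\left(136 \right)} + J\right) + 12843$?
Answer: $31284$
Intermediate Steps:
$E{\left(w \right)} = 0$ ($E{\left(w \right)} = 4 \left(w - w\right) = 4 \cdot 0 = 0$)
$J = 18441$ ($J = 7 + \left(8234 - -10200\right) = 7 + \left(8234 + 10200\right) = 7 + 18434 = 18441$)
$\left(E{\left(136 \right)} + J\right) + 12843 = \left(0 + 18441\right) + 12843 = 18441 + 12843 = 31284$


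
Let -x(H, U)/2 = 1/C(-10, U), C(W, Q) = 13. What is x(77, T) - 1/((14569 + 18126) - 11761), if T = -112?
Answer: -41881/272142 ≈ -0.15389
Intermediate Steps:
x(H, U) = -2/13
x(77, T) - 1/((14569 + 18126) - 11761) = -2/13 - 1/((14569 + 18126) - 11761) = -2/13 - 1/(32695 - 11761) = -2/13 - 1/20934 = -41881/272142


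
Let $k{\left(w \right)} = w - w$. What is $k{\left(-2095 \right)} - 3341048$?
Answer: $-3341048$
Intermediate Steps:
$k{\left(w \right)} = 0$
$k{\left(-2095 \right)} - 3341048 = 0 - 3341048 = -3341048$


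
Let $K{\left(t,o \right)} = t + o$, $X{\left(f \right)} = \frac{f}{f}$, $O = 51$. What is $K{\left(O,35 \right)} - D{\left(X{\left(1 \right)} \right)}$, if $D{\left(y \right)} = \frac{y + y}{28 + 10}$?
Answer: $\frac{1633}{19} \approx 85.947$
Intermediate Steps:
$X{\left(f \right)} = 1$
$K{\left(t,o \right)} = o + t$
$D{\left(y \right)} = \frac{y}{19}$ ($D{\left(y \right)} = \frac{2 y}{38} = 2 y \frac{1}{38} = \frac{y}{19}$)
$K{\left(O,35 \right)} - D{\left(X{\left(1 \right)} \right)} = \left(35 + 51\right) - \frac{1}{19} \cdot 1 = 86 - \frac{1}{19} = \frac{1633}{19}$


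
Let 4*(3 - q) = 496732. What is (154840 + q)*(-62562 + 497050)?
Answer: 13321402080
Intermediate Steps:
q = -124180 (q = 3 - ¼*496732 = 3 - 124183 = -124180)
(154840 + q)*(-62562 + 497050) = (154840 - 124180)*(-62562 + 497050) = 30660*434488 = 13321402080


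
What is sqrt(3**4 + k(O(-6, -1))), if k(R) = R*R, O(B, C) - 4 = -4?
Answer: 9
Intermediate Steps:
O(B, C) = 0 (O(B, C) = 4 - 4 = 0)
k(R) = R**2
sqrt(3**4 + k(O(-6, -1))) = sqrt(3**4 + 0**2) = sqrt(81 + 0) = sqrt(81) = 9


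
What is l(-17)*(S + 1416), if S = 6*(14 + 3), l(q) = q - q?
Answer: 0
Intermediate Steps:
l(q) = 0
S = 102 (S = 6*17 = 102)
l(-17)*(S + 1416) = 0*(102 + 1416) = 0*1518 = 0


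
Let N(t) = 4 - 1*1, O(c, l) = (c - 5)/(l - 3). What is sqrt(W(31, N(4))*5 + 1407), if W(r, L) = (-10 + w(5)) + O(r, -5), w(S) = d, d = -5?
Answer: sqrt(5263)/2 ≈ 36.273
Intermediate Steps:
O(c, l) = (-5 + c)/(-3 + l)
N(t) = 3 (N(t) = 4 - 1 = 3)
w(S) = -5
W(r, L) = -115/8 - r/8 (W(r, L) = (-10 - 5) + (-5 + r)/(-3 - 5) = -15 + (-5 + r)/(-8) = -15 - (-5 + r)/8 = -15 + (5/8 - r/8) = -115/8 - r/8)
sqrt(W(31, N(4))*5 + 1407) = sqrt((-115/8 - 1/8*31)*5 + 1407) = sqrt((-115/8 - 31/8)*5 + 1407) = sqrt(-73/4*5 + 1407) = sqrt(-365/4 + 1407) = sqrt(5263/4) = sqrt(5263)/2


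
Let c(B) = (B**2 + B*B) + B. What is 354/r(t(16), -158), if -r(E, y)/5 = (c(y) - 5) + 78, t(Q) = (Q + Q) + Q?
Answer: -354/249215 ≈ -0.0014205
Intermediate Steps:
t(Q) = 3*Q (t(Q) = 2*Q + Q = 3*Q)
c(B) = B + 2*B**2 (c(B) = (B**2 + B**2) + B = 2*B**2 + B = B + 2*B**2)
r(E, y) = -365 - 5*y*(1 + 2*y) (r(E, y) = -5*((y*(1 + 2*y) - 5) + 78) = -5*((-5 + y*(1 + 2*y)) + 78) = -5*(73 + y*(1 + 2*y)) = -365 - 5*y*(1 + 2*y))
354/r(t(16), -158) = 354/(-365 - 5*(-158)*(1 + 2*(-158))) = 354/(-365 - 5*(-158)*(1 - 316)) = 354/(-365 - 5*(-158)*(-315)) = 354/(-365 - 248850) = 354/(-249215) = 354*(-1/249215) = -354/249215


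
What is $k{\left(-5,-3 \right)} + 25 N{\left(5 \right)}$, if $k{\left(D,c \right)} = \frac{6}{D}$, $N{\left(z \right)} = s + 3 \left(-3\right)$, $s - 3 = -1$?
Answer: $- \frac{881}{5} \approx -176.2$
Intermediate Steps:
$s = 2$ ($s = 3 - 1 = 2$)
$N{\left(z \right)} = -7$ ($N{\left(z \right)} = 2 + 3 \left(-3\right) = 2 - 9 = -7$)
$k{\left(-5,-3 \right)} + 25 N{\left(5 \right)} = \frac{6}{-5} + 25 \left(-7\right) = 6 \left(- \frac{1}{5}\right) - 175 = - \frac{6}{5} - 175 = - \frac{881}{5}$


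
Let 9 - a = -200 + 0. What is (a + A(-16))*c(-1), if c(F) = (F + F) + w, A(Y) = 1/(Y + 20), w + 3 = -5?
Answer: -4185/2 ≈ -2092.5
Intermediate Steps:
w = -8 (w = -3 - 5 = -8)
A(Y) = 1/(20 + Y)
c(F) = -8 + 2*F (c(F) = (F + F) - 8 = 2*F - 8 = -8 + 2*F)
a = 209 (a = 9 - (-200 + 0) = 9 - 1*(-200) = 9 + 200 = 209)
(a + A(-16))*c(-1) = (209 + 1/(20 - 16))*(-8 + 2*(-1)) = (209 + 1/4)*(-8 - 2) = (209 + ¼)*(-10) = (837/4)*(-10) = -4185/2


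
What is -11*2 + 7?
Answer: -15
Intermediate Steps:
-11*2 + 7 = -22 + 7 = -15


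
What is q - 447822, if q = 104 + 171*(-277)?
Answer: -495085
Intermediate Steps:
q = -47263 (q = 104 - 47367 = -47263)
q - 447822 = -47263 - 447822 = -495085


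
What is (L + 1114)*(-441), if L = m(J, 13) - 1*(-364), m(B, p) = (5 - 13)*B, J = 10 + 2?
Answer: -609462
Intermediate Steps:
J = 12
m(B, p) = -8*B
L = 268 (L = -8*12 - 1*(-364) = -96 + 364 = 268)
(L + 1114)*(-441) = (268 + 1114)*(-441) = 1382*(-441) = -609462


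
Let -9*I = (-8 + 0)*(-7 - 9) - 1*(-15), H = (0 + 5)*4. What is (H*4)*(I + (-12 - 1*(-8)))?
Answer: -14320/9 ≈ -1591.1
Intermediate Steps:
H = 20 (H = 5*4 = 20)
I = -143/9 (I = -((-8 + 0)*(-7 - 9) - 1*(-15))/9 = -(-8*(-16) + 15)/9 = -(128 + 15)/9 = -⅑*143 = -143/9 ≈ -15.889)
(H*4)*(I + (-12 - 1*(-8))) = (20*4)*(-143/9 + (-12 - 1*(-8))) = 80*(-143/9 + (-12 + 8)) = 80*(-143/9 - 4) = 80*(-179/9) = -14320/9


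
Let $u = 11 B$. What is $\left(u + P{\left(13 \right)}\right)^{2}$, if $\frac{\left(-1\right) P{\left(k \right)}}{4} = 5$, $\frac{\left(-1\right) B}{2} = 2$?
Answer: $4096$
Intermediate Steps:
$B = -4$ ($B = \left(-2\right) 2 = -4$)
$P{\left(k \right)} = -20$ ($P{\left(k \right)} = \left(-4\right) 5 = -20$)
$u = -44$ ($u = 11 \left(-4\right) = -44$)
$\left(u + P{\left(13 \right)}\right)^{2} = \left(-44 - 20\right)^{2} = \left(-64\right)^{2} = 4096$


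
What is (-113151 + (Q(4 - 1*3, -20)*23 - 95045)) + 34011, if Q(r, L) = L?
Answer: -174645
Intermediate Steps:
(-113151 + (Q(4 - 1*3, -20)*23 - 95045)) + 34011 = (-113151 + (-20*23 - 95045)) + 34011 = (-113151 + (-460 - 95045)) + 34011 = (-113151 - 95505) + 34011 = -208656 + 34011 = -174645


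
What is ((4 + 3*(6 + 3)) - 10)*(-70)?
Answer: -1470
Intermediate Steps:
((4 + 3*(6 + 3)) - 10)*(-70) = ((4 + 3*9) - 10)*(-70) = ((4 + 27) - 10)*(-70) = (31 - 10)*(-70) = 21*(-70) = -1470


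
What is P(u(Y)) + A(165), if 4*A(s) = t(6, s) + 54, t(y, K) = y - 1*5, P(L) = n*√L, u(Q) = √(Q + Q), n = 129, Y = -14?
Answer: 55/4 + 129*(-7)^(¼)*√2 ≈ 223.58 + 209.83*I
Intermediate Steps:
u(Q) = √2*√Q (u(Q) = √(2*Q) = √2*√Q)
P(L) = 129*√L
t(y, K) = -5 + y (t(y, K) = y - 5 = -5 + y)
A(s) = 55/4 (A(s) = ((-5 + 6) + 54)/4 = (1 + 54)/4 = (¼)*55 = 55/4)
P(u(Y)) + A(165) = 129*√(√2*√(-14)) + 55/4 = 129*√(√2*(I*√14)) + 55/4 = 129*√(2*I*√7) + 55/4 = 129*(√2*7^(¼)*√I) + 55/4 = 129*√2*7^(¼)*√I + 55/4 = 55/4 + 129*√2*7^(¼)*√I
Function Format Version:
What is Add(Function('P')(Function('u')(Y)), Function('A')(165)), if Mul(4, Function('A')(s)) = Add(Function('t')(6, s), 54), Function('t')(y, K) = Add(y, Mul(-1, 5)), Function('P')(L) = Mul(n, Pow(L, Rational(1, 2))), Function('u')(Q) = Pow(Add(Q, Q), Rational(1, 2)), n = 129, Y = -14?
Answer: Add(Rational(55, 4), Mul(129, Pow(-7, Rational(1, 4)), Pow(2, Rational(1, 2)))) ≈ Add(223.58, Mul(209.83, I))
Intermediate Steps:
Function('u')(Q) = Mul(Pow(2, Rational(1, 2)), Pow(Q, Rational(1, 2))) (Function('u')(Q) = Pow(Mul(2, Q), Rational(1, 2)) = Mul(Pow(2, Rational(1, 2)), Pow(Q, Rational(1, 2))))
Function('P')(L) = Mul(129, Pow(L, Rational(1, 2)))
Function('t')(y, K) = Add(-5, y) (Function('t')(y, K) = Add(y, -5) = Add(-5, y))
Function('A')(s) = Rational(55, 4) (Function('A')(s) = Mul(Rational(1, 4), Add(Add(-5, 6), 54)) = Mul(Rational(1, 4), Add(1, 54)) = Mul(Rational(1, 4), 55) = Rational(55, 4))
Add(Function('P')(Function('u')(Y)), Function('A')(165)) = Add(Mul(129, Pow(Mul(Pow(2, Rational(1, 2)), Pow(-14, Rational(1, 2))), Rational(1, 2))), Rational(55, 4)) = Add(Mul(129, Pow(Mul(Pow(2, Rational(1, 2)), Mul(I, Pow(14, Rational(1, 2)))), Rational(1, 2))), Rational(55, 4)) = Add(Mul(129, Pow(Mul(2, I, Pow(7, Rational(1, 2))), Rational(1, 2))), Rational(55, 4)) = Add(Mul(129, Mul(Pow(2, Rational(1, 2)), Pow(7, Rational(1, 4)), Pow(I, Rational(1, 2)))), Rational(55, 4)) = Add(Mul(129, Pow(2, Rational(1, 2)), Pow(7, Rational(1, 4)), Pow(I, Rational(1, 2))), Rational(55, 4)) = Add(Rational(55, 4), Mul(129, Pow(2, Rational(1, 2)), Pow(7, Rational(1, 4)), Pow(I, Rational(1, 2))))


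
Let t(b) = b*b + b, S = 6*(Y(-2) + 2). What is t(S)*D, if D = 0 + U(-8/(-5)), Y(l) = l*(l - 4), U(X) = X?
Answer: 11424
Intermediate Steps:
Y(l) = l*(-4 + l)
D = 8/5 (D = 0 - 8/(-5) = 0 - 8*(-⅕) = 0 + 8/5 = 8/5 ≈ 1.6000)
S = 84 (S = 6*(-2*(-4 - 2) + 2) = 6*(-2*(-6) + 2) = 6*(12 + 2) = 6*14 = 84)
t(b) = b + b² (t(b) = b² + b = b + b²)
t(S)*D = (84*(1 + 84))*(8/5) = (84*85)*(8/5) = 7140*(8/5) = 11424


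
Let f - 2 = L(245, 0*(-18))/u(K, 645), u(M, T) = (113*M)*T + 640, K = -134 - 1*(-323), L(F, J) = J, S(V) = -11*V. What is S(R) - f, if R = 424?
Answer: -4666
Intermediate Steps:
K = 189 (K = -134 + 323 = 189)
u(M, T) = 640 + 113*M*T (u(M, T) = 113*M*T + 640 = 640 + 113*M*T)
f = 2 (f = 2 + (0*(-18))/(640 + 113*189*645) = 2 + 0/(640 + 13775265) = 2 + 0/13775905 = 2 + 0*(1/13775905) = 2 + 0 = 2)
S(R) - f = -11*424 - 1*2 = -4664 - 2 = -4666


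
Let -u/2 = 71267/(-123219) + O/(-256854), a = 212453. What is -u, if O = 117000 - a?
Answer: -2181196937/5274882171 ≈ -0.41351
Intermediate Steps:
O = -95453 (O = 117000 - 1*212453 = 117000 - 212453 = -95453)
u = 2181196937/5274882171 (u = -2*(71267/(-123219) - 95453/(-256854)) = -2*(71267*(-1/123219) - 95453*(-1/256854)) = -2*(-71267/123219 + 95453/256854) = -2*(-2181196937/10549764342) = 2181196937/5274882171 ≈ 0.41351)
-u = -1*2181196937/5274882171 = -2181196937/5274882171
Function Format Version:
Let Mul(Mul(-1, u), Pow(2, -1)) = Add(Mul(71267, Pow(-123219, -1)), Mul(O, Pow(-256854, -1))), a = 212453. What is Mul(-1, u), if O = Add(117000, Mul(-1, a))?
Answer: Rational(-2181196937, 5274882171) ≈ -0.41351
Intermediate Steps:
O = -95453 (O = Add(117000, Mul(-1, 212453)) = Add(117000, -212453) = -95453)
u = Rational(2181196937, 5274882171) (u = Mul(-2, Add(Mul(71267, Pow(-123219, -1)), Mul(-95453, Pow(-256854, -1)))) = Mul(-2, Add(Mul(71267, Rational(-1, 123219)), Mul(-95453, Rational(-1, 256854)))) = Mul(-2, Add(Rational(-71267, 123219), Rational(95453, 256854))) = Mul(-2, Rational(-2181196937, 10549764342)) = Rational(2181196937, 5274882171) ≈ 0.41351)
Mul(-1, u) = Mul(-1, Rational(2181196937, 5274882171)) = Rational(-2181196937, 5274882171)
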